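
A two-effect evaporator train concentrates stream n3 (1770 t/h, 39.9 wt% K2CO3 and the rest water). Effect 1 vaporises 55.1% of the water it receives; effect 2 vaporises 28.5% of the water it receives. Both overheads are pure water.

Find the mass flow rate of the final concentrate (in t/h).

water in feed = 1770×0.601 = 1063.8 t/h.
After stage 1: water left = (1−0.551)×1063.8 = 477.63; stream total = 1183.9 t/h.
After stage 2: water left = (1−0.285)×477.63 = 341.51; final concentrate = 1047.7 t/h.

1048 t/h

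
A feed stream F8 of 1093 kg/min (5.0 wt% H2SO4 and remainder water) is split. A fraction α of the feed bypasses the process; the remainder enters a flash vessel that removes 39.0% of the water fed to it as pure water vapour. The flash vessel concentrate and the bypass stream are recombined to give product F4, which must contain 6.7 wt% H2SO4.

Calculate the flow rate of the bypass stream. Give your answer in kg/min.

All 1093×0.050 = 54.65 kg/min of H2SO4 reaches F4, so F4 = 54.65/0.067 = 815.67 kg/min and vapour = 277.33 kg/min.
The evaporator receives (1−α)·1093 of feed at 0.950 water and removes 0.390 of that water:
0.390×0.950×(1−α)×1093 = 277.33
(1−α) = 277.33/404.96 = 0.6848;  α = 0.3152.
Bypass flow = 0.3152×1093 = 344.48 kg/min.

344.5 kg/min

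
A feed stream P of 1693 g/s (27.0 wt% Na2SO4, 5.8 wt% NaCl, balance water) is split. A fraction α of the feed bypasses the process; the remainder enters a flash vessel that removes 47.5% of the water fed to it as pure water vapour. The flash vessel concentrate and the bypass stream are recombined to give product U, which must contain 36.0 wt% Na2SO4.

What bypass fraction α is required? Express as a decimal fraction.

0.217

All 1693×0.270 = 457.11 g/s of Na2SO4 reaches U, so U = 457.11/0.360 = 1269.8 g/s and vapour = 423.25 g/s.
The evaporator receives (1−α)·1693 of feed at 0.672 water and removes 0.475 of that water:
0.475×0.672×(1−α)×1693 = 423.25
(1−α) = 423.25/540.41 = 0.7832;  α = 0.2168.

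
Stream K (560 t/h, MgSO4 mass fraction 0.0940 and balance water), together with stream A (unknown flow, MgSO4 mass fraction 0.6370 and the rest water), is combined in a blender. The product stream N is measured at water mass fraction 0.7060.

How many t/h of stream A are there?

Let A be the unknown flow. Total out = 560 + A.
water balance: 507.36 + 0.363·A = 0.706·(560 + A)
(0.363 − 0.706)·A = 0.706×560 − 507.36 = -112
A = -112 / -0.343 = 326.53 t/h

326.5 t/h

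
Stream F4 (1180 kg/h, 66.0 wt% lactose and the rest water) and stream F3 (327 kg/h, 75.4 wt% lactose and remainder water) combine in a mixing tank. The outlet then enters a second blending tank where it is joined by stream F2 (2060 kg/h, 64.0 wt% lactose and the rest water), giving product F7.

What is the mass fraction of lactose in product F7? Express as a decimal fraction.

Overall, product flow = 3567 kg/h.
lactose in = 1180×0.660 + 327×0.754 + 2060×0.640 = 2343.8 kg/h.
lactose fraction in F7 = 0.6571.

0.6571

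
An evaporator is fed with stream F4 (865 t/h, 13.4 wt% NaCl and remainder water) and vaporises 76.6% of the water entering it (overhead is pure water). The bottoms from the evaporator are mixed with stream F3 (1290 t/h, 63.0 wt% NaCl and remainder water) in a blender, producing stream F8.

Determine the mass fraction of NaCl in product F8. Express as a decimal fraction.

0.587

Vapour removed = 0.766×0.866×865 = 573.8 t/h; concentrate = 291.2 t/h.
NaCl reaching the mixer = 115.91 (from concentrate) + 1290×0.630 = 928.61 t/h.
Product flow = 291.2 + 1290 = 1581.2 t/h; NaCl fraction = 0.587.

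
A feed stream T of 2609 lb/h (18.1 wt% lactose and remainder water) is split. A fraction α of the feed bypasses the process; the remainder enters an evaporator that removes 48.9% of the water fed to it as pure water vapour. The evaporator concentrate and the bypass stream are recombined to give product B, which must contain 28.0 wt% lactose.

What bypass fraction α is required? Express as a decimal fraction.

All 2609×0.181 = 472.23 lb/h of lactose reaches B, so B = 472.23/0.280 = 1686.5 lb/h and vapour = 922.47 lb/h.
The evaporator receives (1−α)·2609 of feed at 0.819 water and removes 0.489 of that water:
0.489×0.819×(1−α)×2609 = 922.47
(1−α) = 922.47/1044.9 = 0.8828;  α = 0.1172.

0.117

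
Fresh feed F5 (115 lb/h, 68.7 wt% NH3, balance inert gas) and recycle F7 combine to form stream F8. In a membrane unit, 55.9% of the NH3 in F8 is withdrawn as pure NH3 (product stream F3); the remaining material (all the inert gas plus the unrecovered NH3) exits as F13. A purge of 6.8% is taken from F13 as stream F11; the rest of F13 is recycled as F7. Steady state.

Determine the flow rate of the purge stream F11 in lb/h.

40.02 lb/h

inert gas enters only via F5 and leaves only via the purge: 115×0.313 = 0.068×(inert gas in F13), and the membrane unit passes all inert gas, so inert gas in F8 = inert gas in F13 = 529.34 lb/h.
NH3 in F8: m_A = 115×0.687 + (1−0.068)·(1−0.559)·m_A, so m_A = 79.005/0.5890 = 134.14 lb/h.
F13 = (1−0.559)×134.14 + 529.34 = 588.49 lb/h.
Purge F11 = 0.068×588.49 = 40.017 lb/h.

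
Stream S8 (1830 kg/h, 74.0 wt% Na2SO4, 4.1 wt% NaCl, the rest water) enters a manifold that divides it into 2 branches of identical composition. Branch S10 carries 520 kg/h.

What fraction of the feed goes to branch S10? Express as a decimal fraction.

0.284

Fraction to S10 = 520/1830 = 0.2842.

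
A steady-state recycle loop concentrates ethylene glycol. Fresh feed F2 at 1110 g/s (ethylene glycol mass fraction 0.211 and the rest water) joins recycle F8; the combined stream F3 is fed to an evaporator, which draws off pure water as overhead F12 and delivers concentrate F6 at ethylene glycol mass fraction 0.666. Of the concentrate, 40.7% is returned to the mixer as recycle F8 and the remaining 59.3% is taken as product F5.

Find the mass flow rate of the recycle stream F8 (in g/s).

Overall ethylene glycol balance (none leaves overhead): ethylene glycol in fresh feed = ethylene glycol in product, i.e. 1110×0.211 = (1−0.407)·F6·0.666.
F6 = 234.21/(0.666×0.593) = 593.03 g/s.
Recycle F8 = 0.407×593.03 = 241.36 g/s.

241.4 g/s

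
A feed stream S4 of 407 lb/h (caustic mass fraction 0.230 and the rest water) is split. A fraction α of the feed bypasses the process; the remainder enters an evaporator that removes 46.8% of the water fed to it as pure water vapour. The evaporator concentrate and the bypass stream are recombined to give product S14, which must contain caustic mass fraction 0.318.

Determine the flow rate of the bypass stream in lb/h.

All 407×0.230 = 93.61 lb/h of caustic reaches S14, so S14 = 93.61/0.318 = 294.37 lb/h and vapour = 112.63 lb/h.
The evaporator receives (1−α)·407 of feed at 0.770 water and removes 0.468 of that water:
0.468×0.770×(1−α)×407 = 112.63
(1−α) = 112.63/146.67 = 0.7679;  α = 0.2321.
Bypass flow = 0.2321×407 = 94.454 lb/h.

94.45 lb/h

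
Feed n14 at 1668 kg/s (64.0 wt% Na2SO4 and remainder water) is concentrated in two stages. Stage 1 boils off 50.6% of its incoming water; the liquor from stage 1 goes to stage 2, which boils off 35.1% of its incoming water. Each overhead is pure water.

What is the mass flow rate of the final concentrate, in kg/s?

1260 kg/s

water in feed = 1668×0.360 = 600.48 kg/s.
After stage 1: water left = (1−0.506)×600.48 = 296.64; stream total = 1364.2 kg/s.
After stage 2: water left = (1−0.351)×296.64 = 192.52; final concentrate = 1260 kg/s.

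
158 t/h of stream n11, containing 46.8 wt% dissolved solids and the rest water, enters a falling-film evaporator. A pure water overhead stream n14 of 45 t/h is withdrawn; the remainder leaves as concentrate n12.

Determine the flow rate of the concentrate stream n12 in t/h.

Concentrate = 158 − 45 = 113 t/h.

113 t/h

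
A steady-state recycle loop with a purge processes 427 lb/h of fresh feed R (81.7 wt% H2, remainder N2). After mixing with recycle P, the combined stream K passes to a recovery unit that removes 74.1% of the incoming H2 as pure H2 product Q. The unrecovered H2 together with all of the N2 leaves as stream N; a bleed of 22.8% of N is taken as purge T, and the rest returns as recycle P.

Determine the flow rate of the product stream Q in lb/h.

323.1 lb/h

H2 in K: m_A = 427×0.817 + (1−0.228)·(1−0.741)·m_A, so m_A = 348.86/0.8001 = 436.05 lb/h.
Product Q = 0.741×436.05 = 323.11 lb/h.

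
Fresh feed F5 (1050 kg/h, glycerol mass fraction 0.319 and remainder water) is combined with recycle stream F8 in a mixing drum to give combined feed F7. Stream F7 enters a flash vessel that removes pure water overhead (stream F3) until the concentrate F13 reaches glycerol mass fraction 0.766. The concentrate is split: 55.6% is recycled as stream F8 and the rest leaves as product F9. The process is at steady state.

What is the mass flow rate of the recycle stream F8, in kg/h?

547.6 kg/h

Overall glycerol balance (none leaves overhead): glycerol in fresh feed = glycerol in product, i.e. 1050×0.319 = (1−0.556)·F13·0.766.
F13 = 334.95/(0.766×0.444) = 984.85 kg/h.
Recycle F8 = 0.556×984.85 = 547.57 kg/h.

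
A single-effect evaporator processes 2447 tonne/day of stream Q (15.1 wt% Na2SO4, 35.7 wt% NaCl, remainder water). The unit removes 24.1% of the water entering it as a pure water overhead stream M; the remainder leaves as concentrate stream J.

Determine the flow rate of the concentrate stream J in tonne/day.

2157 tonne/day

water entering = 2447×0.492 = 1203.9 tonne/day; overhead removed = 0.241×1203.9 = 290.15 tonne/day.
Concentrate = 2447 − 290.15 = 2156.9 tonne/day.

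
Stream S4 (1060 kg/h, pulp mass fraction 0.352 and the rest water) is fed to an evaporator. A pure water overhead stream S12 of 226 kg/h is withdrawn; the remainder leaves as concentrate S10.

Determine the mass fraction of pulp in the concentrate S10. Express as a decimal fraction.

0.447

pulp is not removed: 1060×0.352 = 373.12 kg/h of pulp enters S10.
Concentrate = 1060 − 226 = 834 kg/h.
Mass fraction = 373.12/834 = 0.447.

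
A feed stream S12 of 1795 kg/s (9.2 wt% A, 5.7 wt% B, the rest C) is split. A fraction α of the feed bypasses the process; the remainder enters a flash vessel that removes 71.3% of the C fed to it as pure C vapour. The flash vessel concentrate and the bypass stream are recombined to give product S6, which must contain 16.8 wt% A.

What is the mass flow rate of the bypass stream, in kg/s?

All 1795×0.092 = 165.14 kg/s of A reaches S6, so S6 = 165.14/0.168 = 982.98 kg/s and vapour = 812.02 kg/s.
The evaporator receives (1−α)·1795 of feed at 0.851 C and removes 0.713 of that C:
0.713×0.851×(1−α)×1795 = 812.02
(1−α) = 812.02/1089.1 = 0.7456;  α = 0.2544.
Bypass flow = 0.2544×1795 = 456.71 kg/s.

456.7 kg/s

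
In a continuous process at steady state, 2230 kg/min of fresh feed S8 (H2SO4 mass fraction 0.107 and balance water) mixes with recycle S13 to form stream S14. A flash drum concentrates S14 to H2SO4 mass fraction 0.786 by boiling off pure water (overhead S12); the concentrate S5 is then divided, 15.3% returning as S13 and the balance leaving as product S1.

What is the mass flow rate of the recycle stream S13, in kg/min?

Overall H2SO4 balance (none leaves overhead): H2SO4 in fresh feed = H2SO4 in product, i.e. 2230×0.107 = (1−0.153)·S5·0.786.
S5 = 238.61/(0.786×0.847) = 358.41 kg/min.
Recycle S13 = 0.153×358.41 = 54.837 kg/min.

54.84 kg/min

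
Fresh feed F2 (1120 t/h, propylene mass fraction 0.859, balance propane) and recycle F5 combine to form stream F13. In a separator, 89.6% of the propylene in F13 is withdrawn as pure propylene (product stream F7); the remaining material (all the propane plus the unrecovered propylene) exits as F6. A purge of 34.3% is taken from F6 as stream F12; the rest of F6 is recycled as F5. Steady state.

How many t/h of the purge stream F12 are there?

propane enters only via F2 and leaves only via the purge: 1120×0.141 = 0.343×(propane in F6), and the separator passes all propane, so propane in F13 = propane in F6 = 460.41 t/h.
propylene in F13: m_A = 1120×0.859 + (1−0.343)·(1−0.896)·m_A, so m_A = 962.08/0.9317 = 1032.6 t/h.
F6 = (1−0.896)×1032.6 + 460.41 = 567.8 t/h.
Purge F12 = 0.343×567.8 = 194.76 t/h.

194.8 t/h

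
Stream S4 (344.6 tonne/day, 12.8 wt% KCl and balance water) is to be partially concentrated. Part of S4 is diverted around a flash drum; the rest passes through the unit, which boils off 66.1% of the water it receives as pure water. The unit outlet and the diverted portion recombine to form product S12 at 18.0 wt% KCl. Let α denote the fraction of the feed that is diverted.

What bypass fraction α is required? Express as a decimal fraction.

0.499

All 344.6×0.128 = 44.109 tonne/day of KCl reaches S12, so S12 = 44.109/0.180 = 245.05 tonne/day and vapour = 99.551 tonne/day.
The evaporator receives (1−α)·344.6 of feed at 0.872 water and removes 0.661 of that water:
0.661×0.872×(1−α)×344.6 = 99.551
(1−α) = 99.551/198.62 = 0.5012;  α = 0.4988.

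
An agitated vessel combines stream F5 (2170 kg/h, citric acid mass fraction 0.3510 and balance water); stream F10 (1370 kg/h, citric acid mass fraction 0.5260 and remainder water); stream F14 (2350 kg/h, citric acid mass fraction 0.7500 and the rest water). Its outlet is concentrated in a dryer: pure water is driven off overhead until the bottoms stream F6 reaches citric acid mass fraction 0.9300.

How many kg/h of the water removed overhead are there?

citric acid entering = 2170×0.351 + 1370×0.526 + 2350×0.750 = 3244.8 kg/h.
All citric acid reports to F6, so F6 = 3244.8/0.930 = 3489 kg/h.
Total feed = 5890 kg/h; overhead = 5890 − 3489 = 2401 kg/h.

2401 kg/h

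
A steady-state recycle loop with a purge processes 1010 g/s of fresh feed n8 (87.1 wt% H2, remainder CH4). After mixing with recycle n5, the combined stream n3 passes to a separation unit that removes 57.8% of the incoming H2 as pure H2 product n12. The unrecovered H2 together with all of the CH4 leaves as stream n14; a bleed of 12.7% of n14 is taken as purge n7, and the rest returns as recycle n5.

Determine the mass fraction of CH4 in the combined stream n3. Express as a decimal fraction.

CH4 enters only via n8 and leaves only via the purge: 1010×0.129 = 0.127×(CH4 in n14), and the separation unit passes all CH4, so CH4 in n3 = CH4 in n14 = 1025.9 g/s.
H2 in n3: m_A = 1010×0.871 + (1−0.127)·(1−0.578)·m_A, so m_A = 879.71/0.6316 = 1392.8 g/s.
n3 = 1392.8 + 1025.9 = 2418.7 g/s.
CH4 fraction in n3 = 1025.9/2418.7 = 0.4241.

0.4241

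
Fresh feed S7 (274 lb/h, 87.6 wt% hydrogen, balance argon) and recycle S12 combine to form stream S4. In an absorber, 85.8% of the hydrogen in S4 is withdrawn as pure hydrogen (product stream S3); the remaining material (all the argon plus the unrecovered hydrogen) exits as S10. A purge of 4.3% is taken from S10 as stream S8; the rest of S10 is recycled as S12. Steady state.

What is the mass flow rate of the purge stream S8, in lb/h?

argon enters only via S7 and leaves only via the purge: 274×0.124 = 0.043×(argon in S10), and the absorber passes all argon, so argon in S4 = argon in S10 = 790.14 lb/h.
hydrogen in S4: m_A = 274×0.876 + (1−0.043)·(1−0.858)·m_A, so m_A = 240.02/0.8641 = 277.77 lb/h.
S10 = (1−0.858)×277.77 + 790.14 = 829.58 lb/h.
Purge S8 = 0.043×829.58 = 35.672 lb/h.

35.67 lb/h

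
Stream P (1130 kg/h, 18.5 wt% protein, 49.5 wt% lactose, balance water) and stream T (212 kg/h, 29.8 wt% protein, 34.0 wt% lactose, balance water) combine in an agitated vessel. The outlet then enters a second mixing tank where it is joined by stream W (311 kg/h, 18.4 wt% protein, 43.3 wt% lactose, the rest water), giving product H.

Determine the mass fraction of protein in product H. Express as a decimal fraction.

Overall, product flow = 1653 kg/h.
protein in = 1130×0.185 + 212×0.298 + 311×0.184 = 329.45 kg/h.
protein fraction in H = 0.1993.

0.1993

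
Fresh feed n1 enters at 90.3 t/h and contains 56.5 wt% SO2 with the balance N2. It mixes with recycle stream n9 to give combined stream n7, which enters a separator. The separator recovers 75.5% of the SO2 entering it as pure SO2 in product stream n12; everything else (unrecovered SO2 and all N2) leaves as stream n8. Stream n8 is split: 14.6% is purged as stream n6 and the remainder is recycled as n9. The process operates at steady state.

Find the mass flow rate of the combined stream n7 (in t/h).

N2 enters only via n1 and leaves only via the purge: 90.3×0.435 = 0.146×(N2 in n8), and the separator passes all N2, so N2 in n7 = N2 in n8 = 269.04 t/h.
SO2 in n7: m_A = 90.3×0.565 + (1−0.146)·(1−0.755)·m_A, so m_A = 51.019/0.7908 = 64.519 t/h.
n7 = 64.519 + 269.04 = 333.56 t/h.

333.6 t/h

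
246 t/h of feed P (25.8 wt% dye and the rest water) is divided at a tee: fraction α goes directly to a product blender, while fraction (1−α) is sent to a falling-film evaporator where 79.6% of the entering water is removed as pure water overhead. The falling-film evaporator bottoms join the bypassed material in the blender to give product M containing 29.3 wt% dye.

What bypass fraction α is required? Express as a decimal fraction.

0.798

All 246×0.258 = 63.468 t/h of dye reaches M, so M = 63.468/0.293 = 216.61 t/h and vapour = 29.386 t/h.
The evaporator receives (1−α)·246 of feed at 0.742 water and removes 0.796 of that water:
0.796×0.742×(1−α)×246 = 29.386
(1−α) = 29.386/145.3 = 0.2022;  α = 0.7978.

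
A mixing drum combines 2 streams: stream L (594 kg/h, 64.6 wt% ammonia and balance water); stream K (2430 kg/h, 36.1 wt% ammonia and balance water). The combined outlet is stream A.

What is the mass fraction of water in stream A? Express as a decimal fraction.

Total flow out = 594 + 2430 = 3024 kg/h.
water in = 594×0.354 + 2430×0.639 = 1763 kg/h.
water mass fraction in A = 1763/3024 = 0.583.

0.583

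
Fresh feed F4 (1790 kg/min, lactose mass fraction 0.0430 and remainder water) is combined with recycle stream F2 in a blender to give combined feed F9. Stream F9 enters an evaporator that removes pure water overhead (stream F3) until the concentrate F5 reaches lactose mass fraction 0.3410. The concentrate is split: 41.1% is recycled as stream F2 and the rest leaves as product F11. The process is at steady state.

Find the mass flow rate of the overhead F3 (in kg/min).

1564 kg/min

Overall lactose balance (none leaves overhead): lactose in fresh feed = lactose in product, i.e. 1790×0.043 = (1−0.411)·F5·0.341.
F5 = 76.97/(0.341×0.589) = 383.22 kg/min.
Recycle F2 = 0.411×383.22 = 157.5 kg/min.
Combined feed F9 = 1790 + 157.5 = 1947.5 kg/min.
Overhead F3 = F9 − F5 = 1947.5 − 383.22 = 1564.3 kg/min.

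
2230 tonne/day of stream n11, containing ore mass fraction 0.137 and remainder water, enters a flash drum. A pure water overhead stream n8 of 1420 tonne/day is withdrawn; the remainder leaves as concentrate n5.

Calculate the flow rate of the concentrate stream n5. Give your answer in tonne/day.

810 tonne/day

Concentrate = 2230 − 1420 = 810 tonne/day.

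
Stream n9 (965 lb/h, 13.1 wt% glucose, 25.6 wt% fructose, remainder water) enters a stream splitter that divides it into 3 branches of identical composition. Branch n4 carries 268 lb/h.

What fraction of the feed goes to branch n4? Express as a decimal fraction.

0.278

Fraction to n4 = 268/965 = 0.2777.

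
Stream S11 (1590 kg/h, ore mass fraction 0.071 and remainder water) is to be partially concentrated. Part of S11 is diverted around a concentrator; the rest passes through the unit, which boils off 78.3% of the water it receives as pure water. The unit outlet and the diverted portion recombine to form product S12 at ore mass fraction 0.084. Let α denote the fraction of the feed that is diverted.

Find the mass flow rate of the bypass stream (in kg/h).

All 1590×0.071 = 112.89 kg/h of ore reaches S12, so S12 = 112.89/0.084 = 1343.9 kg/h and vapour = 246.07 kg/h.
The evaporator receives (1−α)·1590 of feed at 0.929 water and removes 0.783 of that water:
0.783×0.929×(1−α)×1590 = 246.07
(1−α) = 246.07/1156.6 = 0.2128;  α = 0.7872.
Bypass flow = 0.7872×1590 = 1251.7 kg/h.

1252 kg/h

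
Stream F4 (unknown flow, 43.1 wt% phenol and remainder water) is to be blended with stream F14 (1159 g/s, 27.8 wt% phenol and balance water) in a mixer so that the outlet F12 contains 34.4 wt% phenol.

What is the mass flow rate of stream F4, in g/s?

879.2 g/s

Let F4 be the unknown flow. Total out = 1159 + F4.
phenol balance: 322.2 + 0.431·F4 = 0.344·(1159 + F4)
(0.431 − 0.344)·F4 = 0.344×1159 − 322.2 = 76.494
F4 = 76.494 / 0.087 = 879.24 g/s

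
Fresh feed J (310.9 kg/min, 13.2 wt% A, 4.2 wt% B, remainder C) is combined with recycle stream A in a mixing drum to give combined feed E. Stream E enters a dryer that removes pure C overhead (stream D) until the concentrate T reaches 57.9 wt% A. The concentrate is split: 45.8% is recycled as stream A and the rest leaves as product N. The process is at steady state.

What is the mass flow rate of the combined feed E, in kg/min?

370.8 kg/min

Overall A balance (none leaves overhead): A in fresh feed = A in product, i.e. 310.9×0.132 = (1−0.458)·T·0.579.
T = 41.039/(0.579×0.542) = 130.77 kg/min.
Recycle A = 0.458×130.77 = 59.894 kg/min.
Combined feed E = 310.9 + 59.894 = 370.79 kg/min.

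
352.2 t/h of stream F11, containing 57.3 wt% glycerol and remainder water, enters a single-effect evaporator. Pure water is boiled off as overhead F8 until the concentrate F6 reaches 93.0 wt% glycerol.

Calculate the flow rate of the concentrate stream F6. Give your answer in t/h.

glycerol is conserved: 352.2×0.573 = 201.81 t/h all reports to the concentrate.
Concentrate = 201.81/(target fraction) = 217 t/h.

217 t/h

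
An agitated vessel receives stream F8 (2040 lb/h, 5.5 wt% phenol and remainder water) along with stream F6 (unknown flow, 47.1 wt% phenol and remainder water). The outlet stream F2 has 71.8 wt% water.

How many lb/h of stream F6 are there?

Let F6 be the unknown flow. Total out = 2040 + F6.
water balance: 1927.8 + 0.529·F6 = 0.718·(2040 + F6)
(0.529 − 0.718)·F6 = 0.718×2040 − 1927.8 = -463.08
F6 = -463.08 / -0.189 = 2450.2 lb/h

2450 lb/h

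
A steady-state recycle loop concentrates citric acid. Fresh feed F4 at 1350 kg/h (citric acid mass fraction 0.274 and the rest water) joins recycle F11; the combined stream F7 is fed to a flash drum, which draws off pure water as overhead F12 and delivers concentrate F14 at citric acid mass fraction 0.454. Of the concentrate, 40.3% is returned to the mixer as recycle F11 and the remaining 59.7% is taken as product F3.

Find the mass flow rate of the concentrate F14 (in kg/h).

1365 kg/h

Overall citric acid balance (none leaves overhead): citric acid in fresh feed = citric acid in product, i.e. 1350×0.274 = (1−0.403)·F14·0.454.
F14 = 369.9/(0.454×0.597) = 1364.8 kg/h.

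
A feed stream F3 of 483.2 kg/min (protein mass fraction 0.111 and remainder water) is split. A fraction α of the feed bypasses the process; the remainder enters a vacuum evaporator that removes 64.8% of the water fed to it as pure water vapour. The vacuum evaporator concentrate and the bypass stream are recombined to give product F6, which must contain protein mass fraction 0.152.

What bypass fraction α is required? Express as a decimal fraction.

0.532

All 483.2×0.111 = 53.635 kg/min of protein reaches F6, so F6 = 53.635/0.152 = 352.86 kg/min and vapour = 130.34 kg/min.
The evaporator receives (1−α)·483.2 of feed at 0.889 water and removes 0.648 of that water:
0.648×0.889×(1−α)×483.2 = 130.34
(1−α) = 130.34/278.36 = 0.4682;  α = 0.5318.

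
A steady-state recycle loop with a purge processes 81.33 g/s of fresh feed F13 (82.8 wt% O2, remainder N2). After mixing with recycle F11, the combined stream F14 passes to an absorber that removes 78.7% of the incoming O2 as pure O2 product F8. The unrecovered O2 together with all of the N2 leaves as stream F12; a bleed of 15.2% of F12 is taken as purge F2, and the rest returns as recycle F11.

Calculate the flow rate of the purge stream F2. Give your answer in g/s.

N2 enters only via F13 and leaves only via the purge: 81.33×0.172 = 0.152×(N2 in F12), and the absorber passes all N2, so N2 in F14 = N2 in F12 = 92.031 g/s.
O2 in F14: m_A = 81.33×0.828 + (1−0.152)·(1−0.787)·m_A, so m_A = 67.341/0.8194 = 82.186 g/s.
F12 = (1−0.787)×82.186 + 92.031 = 109.54 g/s.
Purge F2 = 0.152×109.54 = 16.65 g/s.

16.65 g/s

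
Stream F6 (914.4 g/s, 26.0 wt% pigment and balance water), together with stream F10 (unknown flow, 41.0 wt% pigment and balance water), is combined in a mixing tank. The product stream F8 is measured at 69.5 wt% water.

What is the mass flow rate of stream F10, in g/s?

391.9 g/s

Let F10 be the unknown flow. Total out = 914.4 + F10.
water balance: 676.66 + 0.590·F10 = 0.695·(914.4 + F10)
(0.590 − 0.695)·F10 = 0.695×914.4 − 676.66 = -41.148
F10 = -41.148 / -0.105 = 391.89 g/s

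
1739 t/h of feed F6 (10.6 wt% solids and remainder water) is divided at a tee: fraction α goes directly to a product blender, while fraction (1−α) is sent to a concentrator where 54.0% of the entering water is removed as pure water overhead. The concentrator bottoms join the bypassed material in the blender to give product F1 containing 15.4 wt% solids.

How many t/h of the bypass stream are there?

616.2 t/h

All 1739×0.106 = 184.33 t/h of solids reaches F1, so F1 = 184.33/0.154 = 1197 t/h and vapour = 542.03 t/h.
The evaporator receives (1−α)·1739 of feed at 0.894 water and removes 0.540 of that water:
0.540×0.894×(1−α)×1739 = 542.03
(1−α) = 542.03/839.52 = 0.6456;  α = 0.3544.
Bypass flow = 0.3544×1739 = 616.24 t/h.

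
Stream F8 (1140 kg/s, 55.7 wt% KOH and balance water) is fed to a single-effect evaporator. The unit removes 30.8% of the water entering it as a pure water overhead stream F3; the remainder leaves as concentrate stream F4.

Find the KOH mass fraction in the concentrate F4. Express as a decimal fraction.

KOH is not removed: 1140×0.557 = 634.98 kg/s of KOH enters F4.
water entering = 1140×0.443 = 505.02 kg/s; overhead removed = 0.308×505.02 = 155.55 kg/s.
Concentrate = 1140 − 155.55 = 984.45 kg/s.
Mass fraction = 634.98/984.45 = 0.6450.

0.6450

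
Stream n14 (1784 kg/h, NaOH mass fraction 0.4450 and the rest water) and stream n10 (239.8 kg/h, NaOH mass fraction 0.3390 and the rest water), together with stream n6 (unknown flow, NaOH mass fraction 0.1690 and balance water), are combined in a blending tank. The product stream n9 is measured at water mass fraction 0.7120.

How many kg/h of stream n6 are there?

2456 kg/h

Let n6 be the unknown flow. Total out = 2023.8 + n6.
water balance: 1148.6 + 0.831·n6 = 0.712·(2023.8 + n6)
(0.831 − 0.712)·n6 = 0.712×2023.8 − 1148.6 = 292.32
n6 = 292.32 / 0.119 = 2456.5 kg/h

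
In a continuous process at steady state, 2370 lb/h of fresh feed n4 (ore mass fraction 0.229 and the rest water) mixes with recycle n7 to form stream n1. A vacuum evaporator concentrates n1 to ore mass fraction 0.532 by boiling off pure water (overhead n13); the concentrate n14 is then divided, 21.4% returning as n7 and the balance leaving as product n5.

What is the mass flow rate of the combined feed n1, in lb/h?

2648 lb/h

Overall ore balance (none leaves overhead): ore in fresh feed = ore in product, i.e. 2370×0.229 = (1−0.214)·n14·0.532.
n14 = 542.73/(0.532×0.786) = 1297.9 lb/h.
Recycle n7 = 0.214×1297.9 = 277.76 lb/h.
Combined feed n1 = 2370 + 277.76 = 2647.8 lb/h.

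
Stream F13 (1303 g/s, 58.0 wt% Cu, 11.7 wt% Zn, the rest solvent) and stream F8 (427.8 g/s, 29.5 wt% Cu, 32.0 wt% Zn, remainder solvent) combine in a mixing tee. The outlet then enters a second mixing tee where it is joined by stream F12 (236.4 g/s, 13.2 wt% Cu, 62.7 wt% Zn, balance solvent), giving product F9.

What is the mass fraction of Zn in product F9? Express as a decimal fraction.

Overall, product flow = 1967.2 g/s.
Zn in = 1303×0.117 + 427.8×0.320 + 236.4×0.627 = 437.57 g/s.
Zn fraction in F9 = 0.2224.

0.2224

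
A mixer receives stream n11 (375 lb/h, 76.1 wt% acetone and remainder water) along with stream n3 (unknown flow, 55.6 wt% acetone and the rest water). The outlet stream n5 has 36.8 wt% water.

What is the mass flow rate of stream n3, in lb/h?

Let n3 be the unknown flow. Total out = 375 + n3.
water balance: 89.625 + 0.444·n3 = 0.368·(375 + n3)
(0.444 − 0.368)·n3 = 0.368×375 − 89.625 = 48.375
n3 = 48.375 / 0.076 = 636.51 lb/h

636.5 lb/h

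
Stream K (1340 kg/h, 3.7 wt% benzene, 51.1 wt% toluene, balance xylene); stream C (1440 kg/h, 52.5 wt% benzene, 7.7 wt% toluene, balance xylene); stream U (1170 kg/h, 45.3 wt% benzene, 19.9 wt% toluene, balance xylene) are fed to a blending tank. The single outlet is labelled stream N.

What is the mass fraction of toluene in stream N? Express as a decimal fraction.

0.260

Total flow out = 1340 + 1440 + 1170 = 3950 kg/h.
toluene in = 1340×0.511 + 1440×0.077 + 1170×0.199 = 1028.5 kg/h.
toluene mass fraction in N = 1028.5/3950 = 0.260.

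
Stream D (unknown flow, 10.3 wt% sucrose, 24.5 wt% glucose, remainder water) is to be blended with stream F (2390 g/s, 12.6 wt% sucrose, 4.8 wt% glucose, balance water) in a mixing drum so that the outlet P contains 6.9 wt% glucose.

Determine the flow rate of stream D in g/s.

285.2 g/s

Let D be the unknown flow. Total out = 2390 + D.
glucose balance: 114.72 + 0.245·D = 0.069·(2390 + D)
(0.245 − 0.069)·D = 0.069×2390 − 114.72 = 50.19
D = 50.19 / 0.176 = 285.17 g/s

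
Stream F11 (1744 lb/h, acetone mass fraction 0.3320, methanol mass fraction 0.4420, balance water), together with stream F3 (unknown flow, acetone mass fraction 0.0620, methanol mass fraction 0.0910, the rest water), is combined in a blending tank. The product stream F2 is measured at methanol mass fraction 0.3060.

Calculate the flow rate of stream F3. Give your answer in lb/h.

1103 lb/h

Let F3 be the unknown flow. Total out = 1744 + F3.
methanol balance: 770.85 + 0.091·F3 = 0.306·(1744 + F3)
(0.091 − 0.306)·F3 = 0.306×1744 − 770.85 = -237.18
F3 = -237.18 / -0.215 = 1103.2 lb/h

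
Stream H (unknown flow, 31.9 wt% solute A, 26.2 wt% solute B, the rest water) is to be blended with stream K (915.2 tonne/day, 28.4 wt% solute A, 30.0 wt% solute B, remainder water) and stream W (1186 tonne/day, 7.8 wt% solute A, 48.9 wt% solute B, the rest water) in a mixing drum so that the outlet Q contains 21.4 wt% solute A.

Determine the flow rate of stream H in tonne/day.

Let H be the unknown flow. Total out = 2101.2 + H.
solute A balance: 352.42 + 0.319·H = 0.214·(2101.2 + H)
(0.319 − 0.214)·H = 0.214×2101.2 − 352.42 = 97.232
H = 97.232 / 0.105 = 926.02 tonne/day

926 tonne/day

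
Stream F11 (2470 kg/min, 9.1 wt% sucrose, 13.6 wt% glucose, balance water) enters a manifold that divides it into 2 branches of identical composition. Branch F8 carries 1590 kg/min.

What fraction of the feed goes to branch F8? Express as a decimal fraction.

Fraction to F8 = 1590/2470 = 0.6437.

0.644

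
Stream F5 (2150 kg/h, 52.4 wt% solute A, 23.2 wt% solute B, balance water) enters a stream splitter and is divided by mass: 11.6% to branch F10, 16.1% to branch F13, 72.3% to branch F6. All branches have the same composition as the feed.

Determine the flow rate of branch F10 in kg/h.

Branch F10 flow = 0.116×2150 = 249.4 kg/h.

249.4 kg/h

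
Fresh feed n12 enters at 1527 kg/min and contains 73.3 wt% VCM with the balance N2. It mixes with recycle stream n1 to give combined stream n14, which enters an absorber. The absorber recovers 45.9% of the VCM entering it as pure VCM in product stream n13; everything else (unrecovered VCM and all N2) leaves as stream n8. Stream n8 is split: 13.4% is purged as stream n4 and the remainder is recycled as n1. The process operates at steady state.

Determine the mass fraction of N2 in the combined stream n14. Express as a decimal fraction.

N2 enters only via n12 and leaves only via the purge: 1527×0.267 = 0.134×(N2 in n8), and the absorber passes all N2, so N2 in n14 = N2 in n8 = 3042.6 kg/min.
VCM in n14: m_A = 1527×0.733 + (1−0.134)·(1−0.459)·m_A, so m_A = 1119.3/0.5315 = 2105.9 kg/min.
n14 = 2105.9 + 3042.6 = 5148.5 kg/min.
N2 fraction in n14 = 3042.6/5148.5 = 0.5910.

0.5910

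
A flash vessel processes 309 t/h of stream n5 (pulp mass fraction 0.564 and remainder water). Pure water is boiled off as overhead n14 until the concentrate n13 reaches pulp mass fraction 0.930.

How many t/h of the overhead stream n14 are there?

121.6 t/h

pulp is conserved: 309×0.564 = 174.28 t/h all reports to the concentrate.
Concentrate = 174.28/(target fraction) = 187.39 t/h.
Overhead = 309 − 187.39 = 121.61 t/h.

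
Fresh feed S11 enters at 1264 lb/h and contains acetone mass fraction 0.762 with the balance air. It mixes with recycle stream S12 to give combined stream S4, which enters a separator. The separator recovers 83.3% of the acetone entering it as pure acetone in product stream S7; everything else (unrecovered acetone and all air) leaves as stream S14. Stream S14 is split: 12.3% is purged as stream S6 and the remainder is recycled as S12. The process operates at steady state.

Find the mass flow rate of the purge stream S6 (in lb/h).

324 lb/h

air enters only via S11 and leaves only via the purge: 1264×0.238 = 0.123×(air in S14), and the separator passes all air, so air in S4 = air in S14 = 2445.8 lb/h.
acetone in S4: m_A = 1264×0.762 + (1−0.123)·(1−0.833)·m_A, so m_A = 963.17/0.8535 = 1128.4 lb/h.
S14 = (1−0.833)×1128.4 + 2445.8 = 2634.2 lb/h.
Purge S6 = 0.123×2634.2 = 324.01 lb/h.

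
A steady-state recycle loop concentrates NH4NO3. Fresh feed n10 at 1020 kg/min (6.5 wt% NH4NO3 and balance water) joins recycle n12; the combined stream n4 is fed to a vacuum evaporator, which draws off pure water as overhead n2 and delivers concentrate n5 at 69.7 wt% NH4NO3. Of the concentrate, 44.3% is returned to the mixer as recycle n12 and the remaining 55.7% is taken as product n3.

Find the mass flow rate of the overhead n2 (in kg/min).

Overall NH4NO3 balance (none leaves overhead): NH4NO3 in fresh feed = NH4NO3 in product, i.e. 1020×0.065 = (1−0.443)·n5·0.697.
n5 = 66.3/(0.697×0.557) = 170.78 kg/min.
Recycle n12 = 0.443×170.78 = 75.654 kg/min.
Combined feed n4 = 1020 + 75.654 = 1095.7 kg/min.
Overhead n2 = n4 − n5 = 1095.7 − 170.78 = 924.88 kg/min.

924.9 kg/min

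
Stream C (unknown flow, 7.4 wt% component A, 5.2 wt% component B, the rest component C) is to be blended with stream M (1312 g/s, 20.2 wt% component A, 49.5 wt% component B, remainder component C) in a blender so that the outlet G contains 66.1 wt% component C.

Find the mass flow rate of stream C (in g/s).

Let C be the unknown flow. Total out = 1312 + C.
component C balance: 397.54 + 0.874·C = 0.661·(1312 + C)
(0.874 − 0.661)·C = 0.661×1312 − 397.54 = 469.7
C = 469.7 / 0.213 = 2205.1 g/s

2205 g/s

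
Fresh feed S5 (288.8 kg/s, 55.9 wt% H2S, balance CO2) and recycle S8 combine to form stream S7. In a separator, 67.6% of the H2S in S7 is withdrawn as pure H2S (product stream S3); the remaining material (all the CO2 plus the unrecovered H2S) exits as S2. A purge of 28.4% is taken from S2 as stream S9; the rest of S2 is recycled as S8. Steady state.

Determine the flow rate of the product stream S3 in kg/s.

142.1 kg/s

H2S in S7: m_A = 288.8×0.559 + (1−0.284)·(1−0.676)·m_A, so m_A = 161.44/0.7680 = 210.2 kg/s.
Product S3 = 0.676×210.2 = 142.1 kg/s.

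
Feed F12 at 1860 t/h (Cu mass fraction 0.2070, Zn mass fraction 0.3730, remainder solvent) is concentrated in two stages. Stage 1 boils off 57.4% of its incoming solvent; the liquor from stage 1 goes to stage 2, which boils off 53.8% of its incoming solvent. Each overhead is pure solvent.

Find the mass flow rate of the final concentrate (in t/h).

1233 t/h

solvent in feed = 1860×0.420 = 781.2 t/h.
After stage 1: solvent left = (1−0.574)×781.2 = 332.79; stream total = 1411.6 t/h.
After stage 2: solvent left = (1−0.538)×332.79 = 153.75; final concentrate = 1232.5 t/h.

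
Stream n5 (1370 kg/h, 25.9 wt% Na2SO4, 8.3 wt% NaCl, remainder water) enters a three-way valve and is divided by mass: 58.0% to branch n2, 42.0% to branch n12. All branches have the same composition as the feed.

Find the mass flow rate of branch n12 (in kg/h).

Branch n12 flow = 0.420×1370 = 575.4 kg/h.

575.4 kg/h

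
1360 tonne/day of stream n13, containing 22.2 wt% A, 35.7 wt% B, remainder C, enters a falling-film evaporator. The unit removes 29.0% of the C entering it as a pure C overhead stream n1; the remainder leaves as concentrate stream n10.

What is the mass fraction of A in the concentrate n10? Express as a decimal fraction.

0.253

A is not removed: 1360×0.222 = 301.92 tonne/day of A enters n10.
C entering = 1360×0.421 = 572.56 tonne/day; overhead removed = 0.290×572.56 = 166.04 tonne/day.
Concentrate = 1360 − 166.04 = 1194 tonne/day.
Mass fraction = 301.92/1194 = 0.253.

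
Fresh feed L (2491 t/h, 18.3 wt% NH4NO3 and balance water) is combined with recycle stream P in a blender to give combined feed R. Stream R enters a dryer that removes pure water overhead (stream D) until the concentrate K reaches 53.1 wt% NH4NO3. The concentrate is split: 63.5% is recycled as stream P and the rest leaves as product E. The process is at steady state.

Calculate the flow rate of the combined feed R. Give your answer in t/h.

3985 t/h

Overall NH4NO3 balance (none leaves overhead): NH4NO3 in fresh feed = NH4NO3 in product, i.e. 2491×0.183 = (1−0.635)·K·0.531.
K = 455.85/(0.531×0.365) = 2352 t/h.
Recycle P = 0.635×2352 = 1493.5 t/h.
Combined feed R = 2491 + 1493.5 = 3984.5 t/h.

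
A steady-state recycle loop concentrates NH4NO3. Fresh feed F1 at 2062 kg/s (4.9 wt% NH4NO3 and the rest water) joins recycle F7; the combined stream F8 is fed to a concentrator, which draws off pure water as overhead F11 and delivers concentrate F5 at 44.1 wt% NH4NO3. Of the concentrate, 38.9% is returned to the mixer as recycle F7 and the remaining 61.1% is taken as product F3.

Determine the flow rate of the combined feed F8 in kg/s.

2208 kg/s

Overall NH4NO3 balance (none leaves overhead): NH4NO3 in fresh feed = NH4NO3 in product, i.e. 2062×0.049 = (1−0.389)·F5·0.441.
F5 = 101.04/(0.441×0.611) = 374.98 kg/s.
Recycle F7 = 0.389×374.98 = 145.87 kg/s.
Combined feed F8 = 2062 + 145.87 = 2207.9 kg/s.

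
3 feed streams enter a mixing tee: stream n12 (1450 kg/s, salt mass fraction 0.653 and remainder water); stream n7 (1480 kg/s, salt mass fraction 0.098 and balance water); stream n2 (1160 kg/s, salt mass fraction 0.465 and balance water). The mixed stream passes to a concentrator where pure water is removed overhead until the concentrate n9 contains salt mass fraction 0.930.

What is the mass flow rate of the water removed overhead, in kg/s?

salt entering = 1450×0.653 + 1480×0.098 + 1160×0.465 = 1631.3 kg/s.
All salt reports to n9, so n9 = 1631.3/0.930 = 1754.1 kg/s.
Total feed = 4090 kg/s; overhead = 4090 − 1754.1 = 2335.9 kg/s.

2336 kg/s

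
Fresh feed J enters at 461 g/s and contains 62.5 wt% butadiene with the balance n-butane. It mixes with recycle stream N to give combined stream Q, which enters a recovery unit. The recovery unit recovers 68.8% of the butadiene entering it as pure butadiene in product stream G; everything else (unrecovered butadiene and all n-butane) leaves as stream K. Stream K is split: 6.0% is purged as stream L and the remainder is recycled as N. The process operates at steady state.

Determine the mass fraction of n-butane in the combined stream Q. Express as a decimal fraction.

n-butane enters only via J and leaves only via the purge: 461×0.375 = 0.060×(n-butane in K), and the recovery unit passes all n-butane, so n-butane in Q = n-butane in K = 2881.2 g/s.
butadiene in Q: m_A = 461×0.625 + (1−0.060)·(1−0.688)·m_A, so m_A = 288.12/0.7067 = 407.69 g/s.
Q = 407.69 + 2881.2 = 3288.9 g/s.
n-butane fraction in Q = 2881.2/3288.9 = 0.8760.

0.8760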